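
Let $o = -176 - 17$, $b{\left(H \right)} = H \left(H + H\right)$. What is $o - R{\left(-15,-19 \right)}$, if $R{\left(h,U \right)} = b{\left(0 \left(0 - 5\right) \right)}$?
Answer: $-193$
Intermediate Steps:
$b{\left(H \right)} = 2 H^{2}$ ($b{\left(H \right)} = H 2 H = 2 H^{2}$)
$R{\left(h,U \right)} = 0$ ($R{\left(h,U \right)} = 2 \left(0 \left(0 - 5\right)\right)^{2} = 2 \left(0 \left(-5\right)\right)^{2} = 2 \cdot 0^{2} = 2 \cdot 0 = 0$)
$o = -193$
$o - R{\left(-15,-19 \right)} = -193 - 0 = -193 + 0 = -193$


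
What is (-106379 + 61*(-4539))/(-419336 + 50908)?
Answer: 191629/184214 ≈ 1.0403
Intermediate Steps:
(-106379 + 61*(-4539))/(-419336 + 50908) = (-106379 - 276879)/(-368428) = -383258*(-1/368428) = 191629/184214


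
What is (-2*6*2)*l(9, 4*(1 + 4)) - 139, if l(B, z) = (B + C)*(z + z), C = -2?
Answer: -6859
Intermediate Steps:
l(B, z) = 2*z*(-2 + B) (l(B, z) = (B - 2)*(z + z) = (-2 + B)*(2*z) = 2*z*(-2 + B))
(-2*6*2)*l(9, 4*(1 + 4)) - 139 = (-2*6*2)*(2*(4*(1 + 4))*(-2 + 9)) - 139 = (-12*2)*(2*(4*5)*7) - 139 = -48*20*7 - 139 = -24*280 - 139 = -6720 - 139 = -6859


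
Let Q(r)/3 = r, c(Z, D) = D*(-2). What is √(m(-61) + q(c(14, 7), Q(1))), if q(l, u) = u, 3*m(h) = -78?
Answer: I*√23 ≈ 4.7958*I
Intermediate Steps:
c(Z, D) = -2*D
m(h) = -26 (m(h) = (⅓)*(-78) = -26)
Q(r) = 3*r
√(m(-61) + q(c(14, 7), Q(1))) = √(-26 + 3*1) = √(-26 + 3) = √(-23) = I*√23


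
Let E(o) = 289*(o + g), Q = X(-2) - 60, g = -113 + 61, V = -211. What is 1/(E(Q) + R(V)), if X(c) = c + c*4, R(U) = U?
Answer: -1/35469 ≈ -2.8194e-5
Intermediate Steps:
g = -52
X(c) = 5*c (X(c) = c + 4*c = 5*c)
Q = -70 (Q = 5*(-2) - 60 = -10 - 60 = -70)
E(o) = -15028 + 289*o (E(o) = 289*(o - 52) = 289*(-52 + o) = -15028 + 289*o)
1/(E(Q) + R(V)) = 1/((-15028 + 289*(-70)) - 211) = 1/((-15028 - 20230) - 211) = 1/(-35258 - 211) = 1/(-35469) = -1/35469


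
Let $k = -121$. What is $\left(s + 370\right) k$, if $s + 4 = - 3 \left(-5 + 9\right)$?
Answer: $-42834$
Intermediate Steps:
$s = -16$ ($s = -4 - 3 \left(-5 + 9\right) = -4 - 12 = -16$)
$\left(s + 370\right) k = \left(-16 + 370\right) \left(-121\right) = 354 \left(-121\right) = -42834$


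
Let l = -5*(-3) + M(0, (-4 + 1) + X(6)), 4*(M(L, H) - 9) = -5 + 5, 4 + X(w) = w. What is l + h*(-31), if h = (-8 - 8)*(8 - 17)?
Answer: -4440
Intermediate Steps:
X(w) = -4 + w
M(L, H) = 9 (M(L, H) = 9 + (-5 + 5)/4 = 9 + (¼)*0 = 9 + 0 = 9)
h = 144 (h = -16*(-9) = 144)
l = 24 (l = -5*(-3) + 9 = 15 + 9 = 24)
l + h*(-31) = 24 + 144*(-31) = 24 - 4464 = -4440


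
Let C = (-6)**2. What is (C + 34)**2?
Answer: 4900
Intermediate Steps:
C = 36
(C + 34)**2 = (36 + 34)**2 = 70**2 = 4900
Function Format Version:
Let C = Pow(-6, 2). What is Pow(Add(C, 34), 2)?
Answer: 4900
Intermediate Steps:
C = 36
Pow(Add(C, 34), 2) = Pow(Add(36, 34), 2) = Pow(70, 2) = 4900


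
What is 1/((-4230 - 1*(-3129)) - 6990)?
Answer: -1/8091 ≈ -0.00012359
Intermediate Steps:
1/((-4230 - 1*(-3129)) - 6990) = 1/((-4230 + 3129) - 6990) = 1/(-1101 - 6990) = 1/(-8091) = -1/8091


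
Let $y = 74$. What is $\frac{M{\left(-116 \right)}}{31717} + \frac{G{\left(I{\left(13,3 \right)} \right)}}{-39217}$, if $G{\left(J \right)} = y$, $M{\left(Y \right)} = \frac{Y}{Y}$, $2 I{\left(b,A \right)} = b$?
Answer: $- \frac{2307841}{1243845589} \approx -0.0018554$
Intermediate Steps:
$I{\left(b,A \right)} = \frac{b}{2}$
$M{\left(Y \right)} = 1$
$G{\left(J \right)} = 74$
$\frac{M{\left(-116 \right)}}{31717} + \frac{G{\left(I{\left(13,3 \right)} \right)}}{-39217} = 1 \cdot \frac{1}{31717} + \frac{74}{-39217} = 1 \cdot \frac{1}{31717} + 74 \left(- \frac{1}{39217}\right) = \frac{1}{31717} - \frac{74}{39217} = - \frac{2307841}{1243845589}$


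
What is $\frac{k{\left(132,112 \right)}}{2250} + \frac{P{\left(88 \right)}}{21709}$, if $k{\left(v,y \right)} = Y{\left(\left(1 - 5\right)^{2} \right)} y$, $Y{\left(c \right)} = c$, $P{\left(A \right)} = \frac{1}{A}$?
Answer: $\frac{1711712357}{2149191000} \approx 0.79644$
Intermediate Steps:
$k{\left(v,y \right)} = 16 y$ ($k{\left(v,y \right)} = \left(1 - 5\right)^{2} y = \left(-4\right)^{2} y = 16 y$)
$\frac{k{\left(132,112 \right)}}{2250} + \frac{P{\left(88 \right)}}{21709} = \frac{16 \cdot 112}{2250} + \frac{1}{88 \cdot 21709} = 1792 \cdot \frac{1}{2250} + \frac{1}{88} \cdot \frac{1}{21709} = \frac{896}{1125} + \frac{1}{1910392} = \frac{1711712357}{2149191000}$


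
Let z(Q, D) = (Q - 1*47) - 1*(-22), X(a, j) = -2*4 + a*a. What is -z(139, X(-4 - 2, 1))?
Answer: -114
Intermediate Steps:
X(a, j) = -8 + a²
z(Q, D) = -25 + Q (z(Q, D) = (Q - 47) + 22 = (-47 + Q) + 22 = -25 + Q)
-z(139, X(-4 - 2, 1)) = -(-25 + 139) = -1*114 = -114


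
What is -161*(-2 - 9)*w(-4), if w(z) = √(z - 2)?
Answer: 1771*I*√6 ≈ 4338.0*I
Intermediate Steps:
w(z) = √(-2 + z)
-161*(-2 - 9)*w(-4) = -161*(-2 - 9)*√(-2 - 4) = -(-1771)*√(-6) = -(-1771)*I*√6 = 1771*I*√6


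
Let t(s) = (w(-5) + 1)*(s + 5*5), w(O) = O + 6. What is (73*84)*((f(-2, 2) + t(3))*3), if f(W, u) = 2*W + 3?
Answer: 1011780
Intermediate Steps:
w(O) = 6 + O
f(W, u) = 3 + 2*W
t(s) = 50 + 2*s (t(s) = ((6 - 5) + 1)*(s + 5*5) = (1 + 1)*(s + 25) = 2*(25 + s) = 50 + 2*s)
(73*84)*((f(-2, 2) + t(3))*3) = (73*84)*(((3 + 2*(-2)) + (50 + 2*3))*3) = 6132*(((3 - 4) + (50 + 6))*3) = 6132*((-1 + 56)*3) = 6132*(55*3) = 6132*165 = 1011780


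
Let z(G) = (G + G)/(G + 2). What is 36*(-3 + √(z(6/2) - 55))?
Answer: -108 + 36*I*√1345/5 ≈ -108.0 + 264.05*I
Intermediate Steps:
z(G) = 2*G/(2 + G) (z(G) = (2*G)/(2 + G) = 2*G/(2 + G))
36*(-3 + √(z(6/2) - 55)) = 36*(-3 + √(2*(6/2)/(2 + 6/2) - 55)) = 36*(-3 + √(2*(6*(½))/(2 + 6*(½)) - 55)) = 36*(-3 + √(2*3/(2 + 3) - 55)) = 36*(-3 + √(2*3/5 - 55)) = 36*(-3 + √(2*3*(⅕) - 55)) = 36*(-3 + √(6/5 - 55)) = 36*(-3 + √(-269/5)) = 36*(-3 + I*√1345/5) = -108 + 36*I*√1345/5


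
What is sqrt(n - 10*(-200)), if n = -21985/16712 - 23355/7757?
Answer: 3*sqrt(931604245517274430)/64817492 ≈ 44.673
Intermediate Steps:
n = -560846405/129634984 (n = -21985*1/16712 - 23355*1/7757 = -21985/16712 - 23355/7757 = -560846405/129634984 ≈ -4.3263)
sqrt(n - 10*(-200)) = sqrt(-560846405/129634984 - 10*(-200)) = sqrt(-560846405/129634984 + 2000) = sqrt(258709121595/129634984) = 3*sqrt(931604245517274430)/64817492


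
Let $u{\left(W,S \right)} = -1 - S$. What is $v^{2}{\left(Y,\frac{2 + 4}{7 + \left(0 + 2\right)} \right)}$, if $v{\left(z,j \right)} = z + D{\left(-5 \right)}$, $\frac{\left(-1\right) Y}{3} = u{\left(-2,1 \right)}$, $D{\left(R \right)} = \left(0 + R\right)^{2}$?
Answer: $961$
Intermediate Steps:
$D{\left(R \right)} = R^{2}$
$Y = 6$ ($Y = - 3 \left(-1 - 1\right) = \left(-3\right) \left(-2\right) = 6$)
$v{\left(z,j \right)} = 25 + z$ ($v{\left(z,j \right)} = z + \left(-5\right)^{2} = z + 25 = 25 + z$)
$v^{2}{\left(Y,\frac{2 + 4}{7 + \left(0 + 2\right)} \right)} = \left(25 + 6\right)^{2} = 31^{2} = 961$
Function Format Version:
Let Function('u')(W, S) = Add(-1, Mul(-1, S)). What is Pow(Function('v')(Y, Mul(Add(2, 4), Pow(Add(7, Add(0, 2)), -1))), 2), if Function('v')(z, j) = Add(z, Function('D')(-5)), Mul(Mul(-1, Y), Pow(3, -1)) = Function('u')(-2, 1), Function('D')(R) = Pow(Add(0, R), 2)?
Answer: 961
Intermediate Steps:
Function('D')(R) = Pow(R, 2)
Y = 6 (Y = Mul(-3, Add(-1, Mul(-1, 1))) = Mul(-3, Add(-1, -1)) = Mul(-3, -2) = 6)
Function('v')(z, j) = Add(25, z) (Function('v')(z, j) = Add(z, Pow(-5, 2)) = Add(z, 25) = Add(25, z))
Pow(Function('v')(Y, Mul(Add(2, 4), Pow(Add(7, Add(0, 2)), -1))), 2) = Pow(Add(25, 6), 2) = Pow(31, 2) = 961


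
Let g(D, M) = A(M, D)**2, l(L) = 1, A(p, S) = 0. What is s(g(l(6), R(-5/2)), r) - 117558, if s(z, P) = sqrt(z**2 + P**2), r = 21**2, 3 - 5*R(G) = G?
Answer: -117117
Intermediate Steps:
R(G) = 3/5 - G/5
g(D, M) = 0 (g(D, M) = 0**2 = 0)
r = 441
s(z, P) = sqrt(P**2 + z**2)
s(g(l(6), R(-5/2)), r) - 117558 = sqrt(441**2 + 0**2) - 117558 = sqrt(194481 + 0) - 117558 = sqrt(194481) - 117558 = 441 - 117558 = -117117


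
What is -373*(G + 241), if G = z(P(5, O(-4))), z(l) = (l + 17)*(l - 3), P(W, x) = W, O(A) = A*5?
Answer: -106305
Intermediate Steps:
O(A) = 5*A
z(l) = (-3 + l)*(17 + l) (z(l) = (17 + l)*(-3 + l) = (-3 + l)*(17 + l))
G = 44 (G = -51 + 5² + 14*5 = -51 + 25 + 70 = 44)
-373*(G + 241) = -373*(44 + 241) = -373*285 = -106305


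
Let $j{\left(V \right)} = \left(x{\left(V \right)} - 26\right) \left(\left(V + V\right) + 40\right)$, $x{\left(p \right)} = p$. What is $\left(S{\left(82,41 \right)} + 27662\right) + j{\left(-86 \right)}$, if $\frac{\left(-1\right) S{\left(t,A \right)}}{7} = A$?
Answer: $42159$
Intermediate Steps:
$S{\left(t,A \right)} = - 7 A$
$j{\left(V \right)} = \left(-26 + V\right) \left(40 + 2 V\right)$ ($j{\left(V \right)} = \left(V - 26\right) \left(\left(V + V\right) + 40\right) = \left(-26 + V\right) \left(2 V + 40\right) = \left(-26 + V\right) \left(40 + 2 V\right)$)
$\left(S{\left(82,41 \right)} + 27662\right) + j{\left(-86 \right)} = \left(\left(-7\right) 41 + 27662\right) - \left(8 - 14792\right) = \left(-287 + 27662\right) + \left(-1040 + 1032 + 2 \cdot 7396\right) = 27375 + \left(-1040 + 1032 + 14792\right) = 27375 + 14784 = 42159$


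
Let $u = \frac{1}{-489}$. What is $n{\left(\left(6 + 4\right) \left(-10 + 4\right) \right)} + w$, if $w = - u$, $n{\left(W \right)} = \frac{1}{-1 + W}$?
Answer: $- \frac{428}{29829} \approx -0.014348$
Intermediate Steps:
$u = - \frac{1}{489} \approx -0.002045$
$w = \frac{1}{489}$ ($w = \left(-1\right) \left(- \frac{1}{489}\right) = \frac{1}{489} \approx 0.002045$)
$n{\left(\left(6 + 4\right) \left(-10 + 4\right) \right)} + w = \frac{1}{-1 + \left(6 + 4\right) \left(-10 + 4\right)} + \frac{1}{489} = \frac{1}{-1 + 10 \left(-6\right)} + \frac{1}{489} = \frac{1}{-1 - 60} + \frac{1}{489} = \frac{1}{-61} + \frac{1}{489} = - \frac{1}{61} + \frac{1}{489} = - \frac{428}{29829}$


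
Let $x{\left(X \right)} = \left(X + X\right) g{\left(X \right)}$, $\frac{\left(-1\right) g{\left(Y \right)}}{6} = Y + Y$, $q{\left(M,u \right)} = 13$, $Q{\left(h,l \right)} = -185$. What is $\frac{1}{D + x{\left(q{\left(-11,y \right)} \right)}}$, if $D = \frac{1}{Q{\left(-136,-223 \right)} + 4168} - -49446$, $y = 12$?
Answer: $\frac{3983}{180788371} \approx 2.2031 \cdot 10^{-5}$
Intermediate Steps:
$g{\left(Y \right)} = - 12 Y$ ($g{\left(Y \right)} = - 6 \left(Y + Y\right) = - 6 \cdot 2 Y = - 12 Y$)
$D = \frac{196943419}{3983}$ ($D = \frac{1}{-185 + 4168} - -49446 = \frac{1}{3983} + 49446 = \frac{196943419}{3983} \approx 49446.0$)
$x{\left(X \right)} = - 24 X^{2}$ ($x{\left(X \right)} = \left(X + X\right) \left(- 12 X\right) = 2 X \left(- 12 X\right) = - 24 X^{2}$)
$\frac{1}{D + x{\left(q{\left(-11,y \right)} \right)}} = \frac{1}{\frac{196943419}{3983} - 24 \cdot 13^{2}} = \frac{1}{\frac{196943419}{3983} - 4056} = \frac{1}{\frac{180788371}{3983}} = \frac{3983}{180788371}$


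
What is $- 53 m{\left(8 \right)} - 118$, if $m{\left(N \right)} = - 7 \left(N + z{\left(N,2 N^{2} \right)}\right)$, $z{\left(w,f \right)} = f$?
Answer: $50338$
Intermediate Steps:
$m{\left(N \right)} = - 14 N^{2} - 7 N$ ($m{\left(N \right)} = - 7 \left(N + 2 N^{2}\right) = - 14 N^{2} - 7 N$)
$- 53 m{\left(8 \right)} - 118 = - 53 \cdot 7 \cdot 8 \left(-1 - 16\right) - 118 = - 53 \cdot 7 \cdot 8 \left(-17\right) - 118 = \left(-53\right) \left(-952\right) - 118 = 50456 - 118 = 50338$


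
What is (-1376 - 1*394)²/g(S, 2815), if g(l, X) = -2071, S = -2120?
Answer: -3132900/2071 ≈ -1512.7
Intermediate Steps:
(-1376 - 1*394)²/g(S, 2815) = (-1376 - 1*394)²/(-2071) = (-1376 - 394)²*(-1/2071) = (-1770)²*(-1/2071) = 3132900*(-1/2071) = -3132900/2071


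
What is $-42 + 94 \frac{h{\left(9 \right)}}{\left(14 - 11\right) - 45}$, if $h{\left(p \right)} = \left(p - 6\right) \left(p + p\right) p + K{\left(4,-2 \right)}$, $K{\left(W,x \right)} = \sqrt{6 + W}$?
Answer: $- \frac{7908}{7} - \frac{47 \sqrt{10}}{21} \approx -1136.8$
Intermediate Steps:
$h{\left(p \right)} = \sqrt{10} + 2 p^{2} \left(-6 + p\right)$ ($h{\left(p \right)} = \left(p - 6\right) \left(p + p\right) p + \sqrt{6 + 4} = \left(-6 + p\right) 2 p p + \sqrt{10} = 2 p \left(-6 + p\right) p + \sqrt{10} = 2 p^{2} \left(-6 + p\right) + \sqrt{10} = \sqrt{10} + 2 p^{2} \left(-6 + p\right)$)
$-42 + 94 \frac{h{\left(9 \right)}}{\left(14 - 11\right) - 45} = -42 + 94 \frac{\sqrt{10} - 12 \cdot 9^{2} + 2 \cdot 9^{3}}{\left(14 - 11\right) - 45} = -42 + 94 \frac{\sqrt{10} - 972 + 2 \cdot 729}{3 - 45} = -42 + 94 \frac{\sqrt{10} - 972 + 1458}{-42} = -42 + 94 \left(486 + \sqrt{10}\right) \left(- \frac{1}{42}\right) = -42 + 94 \left(- \frac{81}{7} - \frac{\sqrt{10}}{42}\right) = -42 - \left(\frac{7614}{7} + \frac{47 \sqrt{10}}{21}\right) = - \frac{7908}{7} - \frac{47 \sqrt{10}}{21}$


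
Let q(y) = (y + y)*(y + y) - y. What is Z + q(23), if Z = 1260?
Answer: 3353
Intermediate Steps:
q(y) = -y + 4*y² (q(y) = (2*y)*(2*y) - y = 4*y² - y = -y + 4*y²)
Z + q(23) = 1260 + 23*(-1 + 4*23) = 1260 + 23*(-1 + 92) = 1260 + 23*91 = 1260 + 2093 = 3353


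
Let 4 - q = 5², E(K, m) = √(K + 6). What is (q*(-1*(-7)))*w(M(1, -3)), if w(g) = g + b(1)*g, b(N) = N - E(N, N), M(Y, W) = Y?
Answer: -294 + 147*√7 ≈ 94.925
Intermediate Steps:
E(K, m) = √(6 + K)
q = -21 (q = 4 - 1*5² = 4 - 1*25 = 4 - 25 = -21)
b(N) = N - √(6 + N)
w(g) = g + g*(1 - √7) (w(g) = g + (1 - √(6 + 1))*g = g + (1 - √7)*g = g + g*(1 - √7))
(q*(-1*(-7)))*w(M(1, -3)) = (-(-21)*(-7))*(1*(2 - √7)) = (-21*7)*(2 - √7) = -147*(2 - √7) = -294 + 147*√7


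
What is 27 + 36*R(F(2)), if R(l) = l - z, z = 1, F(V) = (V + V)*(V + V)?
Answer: 567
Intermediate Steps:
F(V) = 4*V² (F(V) = (2*V)*(2*V) = 4*V²)
R(l) = -1 + l (R(l) = l - 1*1 = l - 1 = -1 + l)
27 + 36*R(F(2)) = 27 + 36*(-1 + 4*2²) = 27 + 36*(-1 + 4*4) = 27 + 36*(-1 + 16) = 27 + 36*15 = 27 + 540 = 567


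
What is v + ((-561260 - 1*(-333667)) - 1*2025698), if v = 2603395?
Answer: 350104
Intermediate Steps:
v + ((-561260 - 1*(-333667)) - 1*2025698) = 2603395 + ((-561260 - 1*(-333667)) - 1*2025698) = 2603395 + ((-561260 + 333667) - 2025698) = 2603395 + (-227593 - 2025698) = 2603395 - 2253291 = 350104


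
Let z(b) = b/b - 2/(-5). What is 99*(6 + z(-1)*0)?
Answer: 594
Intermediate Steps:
z(b) = 7/5 (z(b) = 1 - 2*(-1/5) = 1 + 2/5 = 7/5)
99*(6 + z(-1)*0) = 99*(6 + (7/5)*0) = 99*(6 + 0) = 99*6 = 594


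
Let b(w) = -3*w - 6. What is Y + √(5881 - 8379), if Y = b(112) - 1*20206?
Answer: -20548 + I*√2498 ≈ -20548.0 + 49.98*I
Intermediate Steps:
b(w) = -6 - 3*w
Y = -20548 (Y = (-6 - 3*112) - 1*20206 = (-6 - 336) - 20206 = -342 - 20206 = -20548)
Y + √(5881 - 8379) = -20548 + √(5881 - 8379) = -20548 + √(-2498) = -20548 + I*√2498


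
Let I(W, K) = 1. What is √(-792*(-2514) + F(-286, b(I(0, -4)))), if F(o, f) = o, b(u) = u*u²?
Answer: √1990802 ≈ 1411.0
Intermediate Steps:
b(u) = u³
√(-792*(-2514) + F(-286, b(I(0, -4)))) = √(-792*(-2514) - 286) = √(1991088 - 286) = √1990802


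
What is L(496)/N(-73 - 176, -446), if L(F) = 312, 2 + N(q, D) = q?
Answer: -312/251 ≈ -1.2430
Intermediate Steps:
N(q, D) = -2 + q
L(496)/N(-73 - 176, -446) = 312/(-2 + (-73 - 176)) = 312/(-2 - 249) = 312/(-251) = 312*(-1/251) = -312/251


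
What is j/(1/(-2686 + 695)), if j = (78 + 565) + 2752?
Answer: -6759445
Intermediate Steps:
j = 3395 (j = 643 + 2752 = 3395)
j/(1/(-2686 + 695)) = 3395/(1/(-2686 + 695)) = 3395/(1/(-1991)) = 3395/(-1/1991) = 3395*(-1991) = -6759445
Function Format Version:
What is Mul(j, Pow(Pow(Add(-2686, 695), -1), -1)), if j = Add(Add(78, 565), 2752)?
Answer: -6759445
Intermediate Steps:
j = 3395 (j = Add(643, 2752) = 3395)
Mul(j, Pow(Pow(Add(-2686, 695), -1), -1)) = Mul(3395, Pow(Pow(Add(-2686, 695), -1), -1)) = Mul(3395, Pow(Pow(-1991, -1), -1)) = Mul(3395, Pow(Rational(-1, 1991), -1)) = Mul(3395, -1991) = -6759445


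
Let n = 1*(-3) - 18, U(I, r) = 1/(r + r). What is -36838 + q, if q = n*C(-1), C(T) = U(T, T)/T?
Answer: -73697/2 ≈ -36849.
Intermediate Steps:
U(I, r) = 1/(2*r)
n = -21 (n = -3 - 18 = -21)
C(T) = 1/(2*T²) (C(T) = (1/(2*T))/T = 1/(2*T²))
q = -21/2 (q = -21/(2*(-1)²) = -21/2 ≈ -10.500)
-36838 + q = -36838 - 21/2 = -73697/2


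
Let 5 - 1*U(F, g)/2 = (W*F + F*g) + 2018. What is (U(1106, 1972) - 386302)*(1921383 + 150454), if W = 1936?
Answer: -18718682651688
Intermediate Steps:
U(F, g) = -4026 - 3872*F - 2*F*g (U(F, g) = 10 - 2*((1936*F + F*g) + 2018) = 10 - 2*(2018 + 1936*F + F*g) = 10 + (-4036 - 3872*F - 2*F*g) = -4026 - 3872*F - 2*F*g)
(U(1106, 1972) - 386302)*(1921383 + 150454) = ((-4026 - 3872*1106 - 2*1106*1972) - 386302)*(1921383 + 150454) = ((-4026 - 4282432 - 4362064) - 386302)*2071837 = (-8648522 - 386302)*2071837 = -9034824*2071837 = -18718682651688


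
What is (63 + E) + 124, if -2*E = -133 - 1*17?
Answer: 262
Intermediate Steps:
E = 75 (E = -(-133 - 1*17)/2 = -(-133 - 17)/2 = -1/2*(-150) = 75)
(63 + E) + 124 = (63 + 75) + 124 = 138 + 124 = 262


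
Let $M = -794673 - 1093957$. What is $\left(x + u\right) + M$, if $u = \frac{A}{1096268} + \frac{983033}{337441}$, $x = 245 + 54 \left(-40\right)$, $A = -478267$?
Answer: $- \frac{6924360385340063}{3662631388} \approx -1.8905 \cdot 10^{6}$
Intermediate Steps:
$x = -1915$ ($x = 245 - 2160 = -1915$)
$u = \frac{9072086397}{3662631388}$ ($u = - \frac{478267}{1096268} + \frac{983033}{337441} = \left(-478267\right) \frac{1}{1096268} + 983033 \cdot \frac{1}{337441} = - \frac{478267}{1096268} + \frac{9733}{3341} = \frac{9072086397}{3662631388} \approx 2.4769$)
$M = -1888630$
$\left(x + u\right) + M = \left(-1915 + \frac{9072086397}{3662631388}\right) - 1888630 = - \frac{7004867021623}{3662631388} - 1888630 = - \frac{6924360385340063}{3662631388}$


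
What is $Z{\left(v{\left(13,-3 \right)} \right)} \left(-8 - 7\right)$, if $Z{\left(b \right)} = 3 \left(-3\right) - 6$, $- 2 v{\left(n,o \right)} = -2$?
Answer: $225$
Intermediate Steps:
$v{\left(n,o \right)} = 1$ ($v{\left(n,o \right)} = \left(- \frac{1}{2}\right) \left(-2\right) = 1$)
$Z{\left(b \right)} = -15$ ($Z{\left(b \right)} = -9 - 6 = -15$)
$Z{\left(v{\left(13,-3 \right)} \right)} \left(-8 - 7\right) = - 15 \left(-8 - 7\right) = \left(-15\right) \left(-15\right) = 225$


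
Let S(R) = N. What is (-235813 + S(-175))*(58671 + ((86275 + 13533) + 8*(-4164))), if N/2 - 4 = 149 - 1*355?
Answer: -29566573239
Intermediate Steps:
N = -404 (N = 8 + 2*(149 - 1*355) = 8 + 2*(149 - 355) = 8 + 2*(-206) = 8 - 412 = -404)
S(R) = -404
(-235813 + S(-175))*(58671 + ((86275 + 13533) + 8*(-4164))) = (-235813 - 404)*(58671 + ((86275 + 13533) + 8*(-4164))) = -236217*(58671 + (99808 - 33312)) = -236217*(58671 + 66496) = -236217*125167 = -29566573239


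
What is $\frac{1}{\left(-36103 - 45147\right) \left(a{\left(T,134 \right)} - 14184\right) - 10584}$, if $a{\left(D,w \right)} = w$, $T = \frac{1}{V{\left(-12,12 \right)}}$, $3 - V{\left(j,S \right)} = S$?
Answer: $\frac{1}{1141551916} \approx 8.76 \cdot 10^{-10}$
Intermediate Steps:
$V{\left(j,S \right)} = 3 - S$
$T = - \frac{1}{9}$ ($T = \frac{1}{3 - 12} = \frac{1}{-9} = - \frac{1}{9} \approx -0.11111$)
$\frac{1}{\left(-36103 - 45147\right) \left(a{\left(T,134 \right)} - 14184\right) - 10584} = \frac{1}{\left(-36103 - 45147\right) \left(134 - 14184\right) - 10584} = \frac{1}{\left(-81250\right) \left(-14050\right) + \left(-39201 + 28617\right)} = \frac{1}{1141562500 - 10584} = \frac{1}{1141551916}$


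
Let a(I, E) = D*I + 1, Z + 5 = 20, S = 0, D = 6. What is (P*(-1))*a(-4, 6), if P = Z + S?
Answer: 345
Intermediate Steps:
Z = 15 (Z = -5 + 20 = 15)
a(I, E) = 1 + 6*I (a(I, E) = 6*I + 1 = 1 + 6*I)
P = 15 (P = 15 + 0 = 15)
(P*(-1))*a(-4, 6) = (15*(-1))*(1 + 6*(-4)) = -15*(1 - 24) = -15*(-23) = 345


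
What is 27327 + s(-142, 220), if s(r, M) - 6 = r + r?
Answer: 27049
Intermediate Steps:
s(r, M) = 6 + 2*r (s(r, M) = 6 + (r + r) = 6 + 2*r)
27327 + s(-142, 220) = 27327 + (6 + 2*(-142)) = 27327 + (6 - 284) = 27327 - 278 = 27049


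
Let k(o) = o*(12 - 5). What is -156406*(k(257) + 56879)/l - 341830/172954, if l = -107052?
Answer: 198408065822564/2314383951 ≈ 85728.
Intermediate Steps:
k(o) = 7*o (k(o) = o*7 = 7*o)
-156406*(k(257) + 56879)/l - 341830/172954 = -156406/((-107052/(7*257 + 56879))) - 341830/172954 = -156406/((-107052/(1799 + 56879))) - 341830*1/172954 = -156406/((-107052/58678)) - 170915/86477 = -156406/((-107052*1/58678)) - 170915/86477 = -156406/(-53526/29339) - 170915/86477 = -156406*(-29339/53526) - 170915/86477 = 2294397817/26763 - 170915/86477 = 198408065822564/2314383951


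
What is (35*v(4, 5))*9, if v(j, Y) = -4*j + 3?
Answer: -4095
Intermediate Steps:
v(j, Y) = 3 - 4*j
(35*v(4, 5))*9 = (35*(3 - 4*4))*9 = (35*(3 - 16))*9 = (35*(-13))*9 = -455*9 = -4095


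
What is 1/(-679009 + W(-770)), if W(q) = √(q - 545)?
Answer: -679009/461053223396 - I*√1315/461053223396 ≈ -1.4727e-6 - 7.8652e-11*I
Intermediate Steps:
W(q) = √(-545 + q)
1/(-679009 + W(-770)) = 1/(-679009 + √(-545 - 770)) = 1/(-679009 + √(-1315)) = 1/(-679009 + I*√1315)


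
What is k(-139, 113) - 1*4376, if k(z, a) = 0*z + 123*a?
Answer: 9523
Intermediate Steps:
k(z, a) = 123*a (k(z, a) = 0 + 123*a = 123*a)
k(-139, 113) - 1*4376 = 123*113 - 1*4376 = 13899 - 4376 = 9523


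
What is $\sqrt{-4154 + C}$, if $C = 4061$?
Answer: $i \sqrt{93} \approx 9.6436 i$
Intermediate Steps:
$\sqrt{-4154 + C} = \sqrt{-4154 + 4061} = \sqrt{-93} = i \sqrt{93}$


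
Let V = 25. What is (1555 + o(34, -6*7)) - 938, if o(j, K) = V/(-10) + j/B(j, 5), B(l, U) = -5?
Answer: 6077/10 ≈ 607.70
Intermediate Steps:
o(j, K) = -5/2 - j/5 (o(j, K) = 25/(-10) + j/(-5) = 25*(-⅒) + j*(-⅕) = -5/2 - j/5)
(1555 + o(34, -6*7)) - 938 = (1555 + (-5/2 - ⅕*34)) - 938 = (1555 + (-5/2 - 34/5)) - 938 = (1555 - 93/10) - 938 = 15457/10 - 938 = 6077/10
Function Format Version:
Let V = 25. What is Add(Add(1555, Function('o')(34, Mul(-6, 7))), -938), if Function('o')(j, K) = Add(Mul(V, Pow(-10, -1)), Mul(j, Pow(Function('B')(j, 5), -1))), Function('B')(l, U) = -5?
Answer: Rational(6077, 10) ≈ 607.70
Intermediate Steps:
Function('o')(j, K) = Add(Rational(-5, 2), Mul(Rational(-1, 5), j)) (Function('o')(j, K) = Add(Mul(25, Pow(-10, -1)), Mul(j, Pow(-5, -1))) = Add(Mul(25, Rational(-1, 10)), Mul(j, Rational(-1, 5))) = Add(Rational(-5, 2), Mul(Rational(-1, 5), j)))
Add(Add(1555, Function('o')(34, Mul(-6, 7))), -938) = Add(Add(1555, Add(Rational(-5, 2), Mul(Rational(-1, 5), 34))), -938) = Add(Add(1555, Add(Rational(-5, 2), Rational(-34, 5))), -938) = Add(Add(1555, Rational(-93, 10)), -938) = Add(Rational(15457, 10), -938) = Rational(6077, 10)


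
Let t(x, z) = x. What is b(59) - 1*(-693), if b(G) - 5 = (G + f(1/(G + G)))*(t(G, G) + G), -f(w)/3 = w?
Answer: 7657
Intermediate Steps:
f(w) = -3*w
b(G) = 5 + 2*G*(G - 3/(2*G)) (b(G) = 5 + (G - 3/(G + G))*(G + G) = 5 + (G - 3*1/(2*G))*(2*G) = 5 + (G - 3/(2*G))*(2*G) = 5 + 2*G*(G - 3/(2*G)))
b(59) - 1*(-693) = (2 + 2*59²) - 1*(-693) = (2 + 2*3481) + 693 = (2 + 6962) + 693 = 6964 + 693 = 7657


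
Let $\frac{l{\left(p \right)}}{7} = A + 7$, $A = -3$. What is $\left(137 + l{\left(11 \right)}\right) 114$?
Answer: $18810$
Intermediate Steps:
$l{\left(p \right)} = 28$ ($l{\left(p \right)} = 7 \left(-3 + 7\right) = 7 \cdot 4 = 28$)
$\left(137 + l{\left(11 \right)}\right) 114 = \left(137 + 28\right) 114 = 165 \cdot 114 = 18810$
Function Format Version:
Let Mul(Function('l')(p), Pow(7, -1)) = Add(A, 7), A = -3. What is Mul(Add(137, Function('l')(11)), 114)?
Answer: 18810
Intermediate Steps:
Function('l')(p) = 28 (Function('l')(p) = Mul(7, Add(-3, 7)) = Mul(7, 4) = 28)
Mul(Add(137, Function('l')(11)), 114) = Mul(Add(137, 28), 114) = Mul(165, 114) = 18810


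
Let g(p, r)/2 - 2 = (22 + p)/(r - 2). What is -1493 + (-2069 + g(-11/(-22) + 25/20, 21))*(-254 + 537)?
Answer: -1170361/2 ≈ -5.8518e+5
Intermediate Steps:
g(p, r) = 4 + 2*(22 + p)/(-2 + r) (g(p, r) = 4 + 2*((22 + p)/(r - 2)) = 4 + 2*((22 + p)/(-2 + r)) = 4 + 2*(22 + p)/(-2 + r))
-1493 + (-2069 + g(-11/(-22) + 25/20, 21))*(-254 + 537) = -1493 + (-2069 + 2*(18 + (-11/(-22) + 25/20) + 2*21)/(-2 + 21))*(-254 + 537) = -1493 + (-2069 + 2*(18 + (-11*(-1/22) + 25*(1/20)) + 42)/19)*283 = -1493 + (-2069 + 2*(1/19)*(18 + (½ + 5/4) + 42))*283 = -1493 + (-2069 + 2*(1/19)*(18 + 7/4 + 42))*283 = -1493 + (-2069 + 2*(1/19)*(247/4))*283 = -1493 + (-2069 + 13/2)*283 = -1493 - 4125/2*283 = -1493 - 1167375/2 = -1170361/2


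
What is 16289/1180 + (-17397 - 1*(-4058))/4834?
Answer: 31500503/2852060 ≈ 11.045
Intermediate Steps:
16289/1180 + (-17397 - 1*(-4058))/4834 = 16289*(1/1180) + (-17397 + 4058)*(1/4834) = 16289/1180 - 13339*1/4834 = 16289/1180 - 13339/4834 = 31500503/2852060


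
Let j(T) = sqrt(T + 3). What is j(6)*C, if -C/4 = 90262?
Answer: -1083144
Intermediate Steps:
j(T) = sqrt(3 + T)
C = -361048 (C = -4*90262 = -361048)
j(6)*C = sqrt(3 + 6)*(-361048) = sqrt(9)*(-361048) = 3*(-361048) = -1083144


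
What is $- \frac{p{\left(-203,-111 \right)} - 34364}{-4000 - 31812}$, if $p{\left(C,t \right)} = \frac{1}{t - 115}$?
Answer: $- \frac{7766265}{8093512} \approx -0.95957$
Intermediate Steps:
$p{\left(C,t \right)} = \frac{1}{-115 + t}$
$- \frac{p{\left(-203,-111 \right)} - 34364}{-4000 - 31812} = - \frac{\frac{1}{-115 - 111} - 34364}{-4000 - 31812} = - \frac{\frac{1}{-226} - 34364}{-35812} = - \frac{\left(- \frac{1}{226} - 34364\right) \left(-1\right)}{35812} = - \frac{\left(-7766265\right) \left(-1\right)}{226 \cdot 35812} = \left(-1\right) \frac{7766265}{8093512} = - \frac{7766265}{8093512}$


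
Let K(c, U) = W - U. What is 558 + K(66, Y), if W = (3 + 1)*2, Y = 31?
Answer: 535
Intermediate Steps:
W = 8 (W = 4*2 = 8)
K(c, U) = 8 - U
558 + K(66, Y) = 558 + (8 - 1*31) = 558 + (8 - 31) = 558 - 23 = 535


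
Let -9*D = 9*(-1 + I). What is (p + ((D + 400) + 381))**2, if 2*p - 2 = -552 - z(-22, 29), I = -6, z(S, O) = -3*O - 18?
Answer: 1279161/4 ≈ 3.1979e+5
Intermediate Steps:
z(S, O) = -18 - 3*O
D = 7 (D = -(-1 - 6) = -(-7) = -1/9*(-63) = 7)
p = -445/2 (p = 1 + (-552 - (-18 - 3*29))/2 = 1 + (-552 - (-18 - 87))/2 = 1 + (-552 - 1*(-105))/2 = 1 + (-552 + 105)/2 = 1 + (1/2)*(-447) = 1 - 447/2 = -445/2 ≈ -222.50)
(p + ((D + 400) + 381))**2 = (-445/2 + ((7 + 400) + 381))**2 = (-445/2 + (407 + 381))**2 = (-445/2 + 788)**2 = (1131/2)**2 = 1279161/4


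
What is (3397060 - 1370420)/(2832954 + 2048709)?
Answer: 2026640/4881663 ≈ 0.41515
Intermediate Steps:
(3397060 - 1370420)/(2832954 + 2048709) = 2026640/4881663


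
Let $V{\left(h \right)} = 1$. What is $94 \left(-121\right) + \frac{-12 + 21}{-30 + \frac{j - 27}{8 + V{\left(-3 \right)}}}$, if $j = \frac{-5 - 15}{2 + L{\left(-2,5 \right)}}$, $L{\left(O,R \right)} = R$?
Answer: $- \frac{23874593}{2099} \approx -11374.0$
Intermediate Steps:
$j = - \frac{20}{7}$ ($j = \frac{-5 - 15}{2 + 5} = - \frac{20}{7} \approx -2.8571$)
$94 \left(-121\right) + \frac{-12 + 21}{-30 + \frac{j - 27}{8 + V{\left(-3 \right)}}} = 94 \left(-121\right) + \frac{-12 + 21}{-30 + \frac{- \frac{20}{7} - 27}{8 + 1}} = -11374 + \frac{9}{-30 - \frac{209}{7 \cdot 9}} = -11374 + \frac{9}{-30 - \frac{209}{63}} = -11374 + \frac{9}{- \frac{2099}{63}} = -11374 + 9 \left(- \frac{63}{2099}\right) = -11374 - \frac{567}{2099} = - \frac{23874593}{2099}$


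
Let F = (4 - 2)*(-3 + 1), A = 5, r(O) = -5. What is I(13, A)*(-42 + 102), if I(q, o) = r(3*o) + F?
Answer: -540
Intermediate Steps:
F = -4 (F = 2*(-2) = -4)
I(q, o) = -9 (I(q, o) = -5 - 4 = -9)
I(13, A)*(-42 + 102) = -9*(-42 + 102) = -9*60 = -540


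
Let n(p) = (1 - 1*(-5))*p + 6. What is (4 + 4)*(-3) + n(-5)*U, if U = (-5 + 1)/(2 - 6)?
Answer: -48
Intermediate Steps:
n(p) = 6 + 6*p (n(p) = (1 + 5)*p + 6 = 6*p + 6 = 6 + 6*p)
U = 1 (U = -4/(-4) = -4*(-¼) = 1)
(4 + 4)*(-3) + n(-5)*U = (4 + 4)*(-3) + (6 + 6*(-5))*1 = 8*(-3) + (6 - 30)*1 = -24 - 24*1 = -24 - 24 = -48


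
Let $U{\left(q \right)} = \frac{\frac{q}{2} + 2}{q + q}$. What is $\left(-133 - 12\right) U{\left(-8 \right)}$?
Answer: $- \frac{145}{8} \approx -18.125$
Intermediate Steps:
$U{\left(q \right)} = \frac{2 + \frac{q}{2}}{2 q}$ ($U{\left(q \right)} = \frac{q \frac{1}{2} + 2}{2 q} = \left(\frac{q}{2} + 2\right) \frac{1}{2 q} = \left(2 + \frac{q}{2}\right) \frac{1}{2 q} = \frac{2 + \frac{q}{2}}{2 q}$)
$\left(-133 - 12\right) U{\left(-8 \right)} = \left(-133 - 12\right) \frac{4 - 8}{4 \left(-8\right)} = \left(-133 - 12\right) \frac{1}{4} \left(- \frac{1}{8}\right) \left(-4\right) = \left(-145\right) \frac{1}{8} = - \frac{145}{8}$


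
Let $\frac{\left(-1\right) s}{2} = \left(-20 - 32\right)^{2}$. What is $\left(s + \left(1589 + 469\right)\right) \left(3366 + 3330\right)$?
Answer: $-22431600$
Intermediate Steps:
$s = -5408$ ($s = - 2 \left(-20 - 32\right)^{2} = - 2 \left(-52\right)^{2} = \left(-2\right) 2704 = -5408$)
$\left(s + \left(1589 + 469\right)\right) \left(3366 + 3330\right) = \left(-5408 + \left(1589 + 469\right)\right) \left(3366 + 3330\right) = \left(-5408 + 2058\right) 6696 = \left(-3350\right) 6696 = -22431600$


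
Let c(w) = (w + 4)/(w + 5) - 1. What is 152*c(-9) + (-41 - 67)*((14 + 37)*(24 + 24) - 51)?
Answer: -258838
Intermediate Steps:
c(w) = -1 + (4 + w)/(5 + w) (c(w) = (4 + w)/(5 + w) - 1 = -1 + (4 + w)/(5 + w))
152*c(-9) + (-41 - 67)*((14 + 37)*(24 + 24) - 51) = 152*(-1/(5 - 9)) + (-41 - 67)*((14 + 37)*(24 + 24) - 51) = 152*(-1/(-4)) - 108*(51*48 - 51) = 152*(-1*(-1/4)) - 108*(2448 - 51) = 152*(1/4) - 108*2397 = 38 - 258876 = -258838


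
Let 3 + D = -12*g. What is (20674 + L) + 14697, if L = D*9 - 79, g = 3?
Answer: 34941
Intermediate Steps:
D = -39 (D = -3 - 12*3 = -3 - 36 = -39)
L = -430 (L = -39*9 - 79 = -351 - 79 = -430)
(20674 + L) + 14697 = (20674 - 430) + 14697 = 20244 + 14697 = 34941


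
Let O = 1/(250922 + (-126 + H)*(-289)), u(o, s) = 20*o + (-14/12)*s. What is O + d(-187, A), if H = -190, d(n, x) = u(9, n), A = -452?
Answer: 22711825/57041 ≈ 398.17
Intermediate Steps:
u(o, s) = 20*o - 7*s/6 (u(o, s) = 20*o + (-14*1/12)*s = 20*o - 7*s/6)
d(n, x) = 180 - 7*n/6 (d(n, x) = 20*9 - 7*n/6 = 180 - 7*n/6)
O = 1/342246 (O = 1/(250922 + (-126 - 190)*(-289)) = 1/(250922 - 316*(-289)) = 1/(250922 + 91324) = 1/342246 ≈ 2.9219e-6)
O + d(-187, A) = 1/342246 + (180 - 7/6*(-187)) = 1/342246 + (180 + 1309/6) = 1/342246 + 2389/6 = 22711825/57041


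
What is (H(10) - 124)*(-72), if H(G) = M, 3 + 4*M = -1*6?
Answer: 9090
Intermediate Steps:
M = -9/4 (M = -¾ + (-1*6)/4 = -¾ + (¼)*(-6) = -¾ - 3/2 = -9/4 ≈ -2.2500)
H(G) = -9/4
(H(10) - 124)*(-72) = (-9/4 - 124)*(-72) = -505/4*(-72) = 9090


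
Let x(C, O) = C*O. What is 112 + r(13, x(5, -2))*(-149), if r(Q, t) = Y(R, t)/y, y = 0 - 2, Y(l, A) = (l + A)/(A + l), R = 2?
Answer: 373/2 ≈ 186.50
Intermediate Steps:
Y(l, A) = 1 (Y(l, A) = (A + l)/(A + l) = 1)
y = -2
r(Q, t) = -½ (r(Q, t) = 1/(-2) = 1*(-½) = -½)
112 + r(13, x(5, -2))*(-149) = 112 - ½*(-149) = 112 + 149/2 = 373/2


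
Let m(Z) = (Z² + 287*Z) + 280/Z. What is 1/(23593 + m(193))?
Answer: 193/22433249 ≈ 8.6033e-6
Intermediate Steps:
m(Z) = Z² + 280/Z + 287*Z
1/(23593 + m(193)) = 1/(23593 + (280 + 193²*(287 + 193))/193) = 1/(23593 + (280 + 37249*480)/193) = 1/(23593 + (280 + 17879520)/193) = 1/(23593 + (1/193)*17879800) = 1/(23593 + 17879800/193) = 1/(22433249/193) = 193/22433249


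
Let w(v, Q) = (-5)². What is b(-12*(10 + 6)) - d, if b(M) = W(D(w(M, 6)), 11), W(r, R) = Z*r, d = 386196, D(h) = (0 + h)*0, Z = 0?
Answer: -386196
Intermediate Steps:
w(v, Q) = 25
D(h) = 0 (D(h) = h*0 = 0)
W(r, R) = 0 (W(r, R) = 0*r = 0)
b(M) = 0
b(-12*(10 + 6)) - d = 0 - 1*386196 = 0 - 386196 = -386196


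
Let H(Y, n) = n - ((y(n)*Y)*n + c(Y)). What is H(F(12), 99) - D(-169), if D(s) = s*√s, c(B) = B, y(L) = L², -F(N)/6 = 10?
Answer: 58218099 + 2197*I ≈ 5.8218e+7 + 2197.0*I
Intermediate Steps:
F(N) = -60 (F(N) = -6*10 = -60)
H(Y, n) = n - Y - Y*n³ (H(Y, n) = n - ((n²*Y)*n + Y) = n - ((Y*n²)*n + Y) = n - (Y*n³ + Y) = n - (Y + Y*n³) = n + (-Y - Y*n³) = n - Y - Y*n³)
D(s) = s^(3/2)
H(F(12), 99) - D(-169) = (99 - 1*(-60) - 1*(-60)*99³) - (-169)^(3/2) = (99 + 60 - 1*(-60)*970299) - (-2197)*I = (99 + 60 + 58217940) + 2197*I = 58218099 + 2197*I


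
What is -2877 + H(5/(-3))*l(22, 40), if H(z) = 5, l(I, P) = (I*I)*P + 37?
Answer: 94108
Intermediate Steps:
l(I, P) = 37 + P*I² (l(I, P) = I²*P + 37 = P*I² + 37 = 37 + P*I²)
-2877 + H(5/(-3))*l(22, 40) = -2877 + 5*(37 + 40*22²) = -2877 + 5*(37 + 40*484) = -2877 + 5*(37 + 19360) = -2877 + 5*19397 = -2877 + 96985 = 94108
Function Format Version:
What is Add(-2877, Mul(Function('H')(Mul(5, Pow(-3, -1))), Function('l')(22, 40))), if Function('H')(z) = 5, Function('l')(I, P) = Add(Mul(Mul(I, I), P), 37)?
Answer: 94108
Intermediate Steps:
Function('l')(I, P) = Add(37, Mul(P, Pow(I, 2))) (Function('l')(I, P) = Add(Mul(Pow(I, 2), P), 37) = Add(Mul(P, Pow(I, 2)), 37) = Add(37, Mul(P, Pow(I, 2))))
Add(-2877, Mul(Function('H')(Mul(5, Pow(-3, -1))), Function('l')(22, 40))) = Add(-2877, Mul(5, Add(37, Mul(40, Pow(22, 2))))) = Add(-2877, Mul(5, Add(37, Mul(40, 484)))) = Add(-2877, Mul(5, Add(37, 19360))) = Add(-2877, Mul(5, 19397)) = Add(-2877, 96985) = 94108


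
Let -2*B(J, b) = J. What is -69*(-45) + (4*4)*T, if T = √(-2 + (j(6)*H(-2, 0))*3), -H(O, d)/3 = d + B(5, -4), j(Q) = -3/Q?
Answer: 3105 + 8*I*√53 ≈ 3105.0 + 58.241*I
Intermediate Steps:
B(J, b) = -J/2
H(O, d) = 15/2 - 3*d (H(O, d) = -3*(d - ½*5) = -3*(d - 5/2) = -3*(-5/2 + d) = 15/2 - 3*d)
T = I*√53/2 (T = √(-2 + ((-3/6)*(15/2 - 3*0))*3) = √(-2 + ((-3*⅙)*(15/2 + 0))*3) = √(-2 - ½*15/2*3) = √(-2 - 15/4*3) = √(-2 - 45/4) = √(-53/4) = I*√53/2 ≈ 3.6401*I)
-69*(-45) + (4*4)*T = -69*(-45) + (4*4)*(I*√53/2) = 3105 + 16*(I*√53/2) = 3105 + 8*I*√53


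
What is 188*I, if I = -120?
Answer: -22560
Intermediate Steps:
188*I = 188*(-120) = -22560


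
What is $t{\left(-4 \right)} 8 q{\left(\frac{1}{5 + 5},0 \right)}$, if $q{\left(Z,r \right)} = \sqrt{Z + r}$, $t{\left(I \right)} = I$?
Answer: $- \frac{16 \sqrt{10}}{5} \approx -10.119$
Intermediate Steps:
$t{\left(-4 \right)} 8 q{\left(\frac{1}{5 + 5},0 \right)} = \left(-4\right) 8 \sqrt{\frac{1}{5 + 5} + 0} = - 32 \sqrt{\frac{1}{10} + 0} = - \frac{32}{\sqrt{10}} = - 32 \frac{\sqrt{10}}{10} = - \frac{16 \sqrt{10}}{5}$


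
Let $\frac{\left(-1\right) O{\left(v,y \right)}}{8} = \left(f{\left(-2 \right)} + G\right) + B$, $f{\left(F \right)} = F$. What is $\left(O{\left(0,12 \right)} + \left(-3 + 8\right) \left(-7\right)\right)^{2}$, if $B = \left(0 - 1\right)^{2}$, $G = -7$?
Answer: $841$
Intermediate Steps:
$B = 1$ ($B = \left(-1\right)^{2} = 1$)
$O{\left(v,y \right)} = 64$ ($O{\left(v,y \right)} = - 8 \left(\left(-2 - 7\right) + 1\right) = - 8 \left(-9 + 1\right) = \left(-8\right) \left(-8\right) = 64$)
$\left(O{\left(0,12 \right)} + \left(-3 + 8\right) \left(-7\right)\right)^{2} = \left(64 + \left(-3 + 8\right) \left(-7\right)\right)^{2} = \left(64 + 5 \left(-7\right)\right)^{2} = \left(64 - 35\right)^{2} = 29^{2} = 841$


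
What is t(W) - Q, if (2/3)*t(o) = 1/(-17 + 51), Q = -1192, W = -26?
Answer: 81059/68 ≈ 1192.0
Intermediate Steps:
t(o) = 3/68 (t(o) = 3/(2*(-17 + 51)) = (3/2)/34 = (3/2)*(1/34) = 3/68)
t(W) - Q = 3/68 - 1*(-1192) = 3/68 + 1192 = 81059/68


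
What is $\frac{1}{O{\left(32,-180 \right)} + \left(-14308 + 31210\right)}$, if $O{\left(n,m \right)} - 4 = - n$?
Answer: $\frac{1}{16874} \approx 5.9263 \cdot 10^{-5}$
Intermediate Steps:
$O{\left(n,m \right)} = 4 - n$
$\frac{1}{O{\left(32,-180 \right)} + \left(-14308 + 31210\right)} = \frac{1}{\left(4 - 32\right) + \left(-14308 + 31210\right)} = \frac{1}{\left(4 - 32\right) + 16902} = \frac{1}{-28 + 16902} = \frac{1}{16874}$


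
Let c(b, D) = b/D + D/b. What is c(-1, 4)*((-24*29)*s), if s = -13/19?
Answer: -38454/19 ≈ -2023.9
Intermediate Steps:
c(b, D) = D/b + b/D
s = -13/19 (s = -13*1/19 = -13/19 ≈ -0.68421)
c(-1, 4)*((-24*29)*s) = (4/(-1) - 1/4)*(-24*29*(-13/19)) = (4*(-1) - 1*¼)*(-696*(-13/19)) = (-4 - ¼)*(9048/19) = -17/4*9048/19 = -38454/19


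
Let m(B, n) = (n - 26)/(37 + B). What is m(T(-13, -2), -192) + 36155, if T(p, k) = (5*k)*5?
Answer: 470233/13 ≈ 36172.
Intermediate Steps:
T(p, k) = 25*k
m(B, n) = (-26 + n)/(37 + B)
m(T(-13, -2), -192) + 36155 = (-26 - 192)/(37 + 25*(-2)) + 36155 = -218/(37 - 50) + 36155 = -218/(-13) + 36155 = -1/13*(-218) + 36155 = 218/13 + 36155 = 470233/13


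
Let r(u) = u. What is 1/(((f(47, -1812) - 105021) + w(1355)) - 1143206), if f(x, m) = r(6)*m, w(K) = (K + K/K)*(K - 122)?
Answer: 1/412849 ≈ 2.4222e-6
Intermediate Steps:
w(K) = (1 + K)*(-122 + K) (w(K) = (K + 1)*(-122 + K) = (1 + K)*(-122 + K))
f(x, m) = 6*m
1/(((f(47, -1812) - 105021) + w(1355)) - 1143206) = 1/(((6*(-1812) - 105021) + (-122 + 1355**2 - 121*1355)) - 1143206) = 1/(((-10872 - 105021) + (-122 + 1836025 - 163955)) - 1143206) = 1/((-115893 + 1671948) - 1143206) = 1/(1556055 - 1143206) = 1/412849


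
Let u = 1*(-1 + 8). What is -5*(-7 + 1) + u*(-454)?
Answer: -3148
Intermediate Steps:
u = 7 (u = 1*7 = 7)
-5*(-7 + 1) + u*(-454) = -5*(-7 + 1) + 7*(-454) = -5*(-6) - 3178 = 30 - 3178 = -3148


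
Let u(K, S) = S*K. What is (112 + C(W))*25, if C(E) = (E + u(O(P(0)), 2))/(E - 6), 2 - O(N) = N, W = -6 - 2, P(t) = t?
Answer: 19650/7 ≈ 2807.1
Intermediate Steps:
W = -8
O(N) = 2 - N
u(K, S) = K*S
C(E) = (4 + E)/(-6 + E) (C(E) = (E + (2 - 1*0)*2)/(E - 6) = (E + (2 + 0)*2)/(-6 + E) = (E + 2*2)/(-6 + E) = (E + 4)/(-6 + E) = (4 + E)/(-6 + E))
(112 + C(W))*25 = (112 + (4 - 8)/(-6 - 8))*25 = (112 - 4/(-14))*25 = (112 - 1/14*(-4))*25 = (112 + 2/7)*25 = (786/7)*25 = 19650/7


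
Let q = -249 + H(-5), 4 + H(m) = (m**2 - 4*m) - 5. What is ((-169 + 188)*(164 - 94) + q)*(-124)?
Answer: -138508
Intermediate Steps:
H(m) = -9 + m**2 - 4*m (H(m) = -4 + ((m**2 - 4*m) - 5) = -4 + (-5 + m**2 - 4*m) = -9 + m**2 - 4*m)
q = -213 (q = -249 + (-9 + (-5)**2 - 4*(-5)) = -249 + (-9 + 25 + 20) = -249 + 36 = -213)
((-169 + 188)*(164 - 94) + q)*(-124) = ((-169 + 188)*(164 - 94) - 213)*(-124) = (19*70 - 213)*(-124) = (1330 - 213)*(-124) = 1117*(-124) = -138508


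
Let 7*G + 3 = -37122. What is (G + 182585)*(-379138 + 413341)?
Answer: 42444896910/7 ≈ 6.0636e+9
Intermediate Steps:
G = -37125/7 (G = -3/7 + (1/7)*(-37122) = -3/7 - 37122/7 = -37125/7 ≈ -5303.6)
(G + 182585)*(-379138 + 413341) = (-37125/7 + 182585)*(-379138 + 413341) = (1240970/7)*34203 = 42444896910/7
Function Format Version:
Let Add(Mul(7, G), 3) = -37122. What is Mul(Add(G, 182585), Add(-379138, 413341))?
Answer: Rational(42444896910, 7) ≈ 6.0636e+9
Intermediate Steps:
G = Rational(-37125, 7) (G = Add(Rational(-3, 7), Mul(Rational(1, 7), -37122)) = Add(Rational(-3, 7), Rational(-37122, 7)) = Rational(-37125, 7) ≈ -5303.6)
Mul(Add(G, 182585), Add(-379138, 413341)) = Mul(Add(Rational(-37125, 7), 182585), Add(-379138, 413341)) = Mul(Rational(1240970, 7), 34203) = Rational(42444896910, 7)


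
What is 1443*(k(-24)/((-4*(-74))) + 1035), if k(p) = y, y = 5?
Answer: 11948235/8 ≈ 1.4935e+6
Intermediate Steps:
k(p) = 5
1443*(k(-24)/((-4*(-74))) + 1035) = 1443*(5/((-4*(-74))) + 1035) = 1443*(5/296 + 1035) = 1443*(306365/296) = 11948235/8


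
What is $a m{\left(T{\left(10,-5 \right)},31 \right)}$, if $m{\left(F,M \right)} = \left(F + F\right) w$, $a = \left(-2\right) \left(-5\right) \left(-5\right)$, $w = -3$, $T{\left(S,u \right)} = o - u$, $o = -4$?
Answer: $300$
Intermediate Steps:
$T{\left(S,u \right)} = -4 - u$
$a = -50$ ($a = 10 \left(-5\right) = -50$)
$m{\left(F,M \right)} = - 6 F$ ($m{\left(F,M \right)} = \left(F + F\right) \left(-3\right) = 2 F \left(-3\right) = - 6 F$)
$a m{\left(T{\left(10,-5 \right)},31 \right)} = - 50 \left(- 6 \left(-4 - -5\right)\right) = - 50 \left(- 6 \left(-4 + 5\right)\right) = - 50 \left(\left(-6\right) 1\right) = \left(-50\right) \left(-6\right) = 300$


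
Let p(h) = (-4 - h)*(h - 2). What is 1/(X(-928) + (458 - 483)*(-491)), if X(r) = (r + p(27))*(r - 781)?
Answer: 1/2922702 ≈ 3.4215e-7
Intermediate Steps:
p(h) = (-4 - h)*(-2 + h)
X(r) = (-781 + r)*(-775 + r) (X(r) = (r + (8 - 1*27² - 2*27))*(r - 781) = (r + (8 - 1*729 - 54))*(-781 + r) = (r + (8 - 729 - 54))*(-781 + r) = (r - 775)*(-781 + r) = (-775 + r)*(-781 + r) = (-781 + r)*(-775 + r))
1/(X(-928) + (458 - 483)*(-491)) = 1/((605275 + (-928)² - 1556*(-928)) + (458 - 483)*(-491)) = 1/((605275 + 861184 + 1443968) - 25*(-491)) = 1/(2910427 + 12275) = 1/2922702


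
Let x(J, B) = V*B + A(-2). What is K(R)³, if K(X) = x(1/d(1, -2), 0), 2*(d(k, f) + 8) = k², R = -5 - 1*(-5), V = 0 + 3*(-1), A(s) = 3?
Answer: 27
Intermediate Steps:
V = -3 (V = 0 - 3 = -3)
R = 0 (R = -5 + 5 = 0)
d(k, f) = -8 + k²/2
x(J, B) = 3 - 3*B (x(J, B) = -3*B + 3 = 3 - 3*B)
K(X) = 3 (K(X) = 3 - 3*0 = 3 + 0 = 3)
K(R)³ = 3³ = 27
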